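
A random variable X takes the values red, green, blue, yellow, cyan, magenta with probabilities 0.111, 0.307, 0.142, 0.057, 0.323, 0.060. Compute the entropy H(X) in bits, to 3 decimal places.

H = −Σ pᵢ log₂ pᵢ.
−0.111·log₂(0.111) = 0.3520
−0.307·log₂(0.307) = 0.5230
−0.142·log₂(0.142) = 0.3999
−0.057·log₂(0.057) = 0.2356
−0.323·log₂(0.323) = 0.5266
−0.060·log₂(0.060) = 0.2435
Sum ≈ 2.2807 → 2.281 bits.

2.281 bits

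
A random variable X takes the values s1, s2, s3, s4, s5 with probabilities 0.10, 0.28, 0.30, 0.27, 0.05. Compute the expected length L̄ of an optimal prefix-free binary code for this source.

2.15 bits/symbol

Repeatedly combine the two least-probable nodes; the expected code length is the sum of the merged weights.
merge 1/20 + 1/10 → 3/20
merge 3/20 + 27/100 → 21/50
merge 7/25 + 3/10 → 29/50
merge 21/50 + 29/50 → 1
L = 3/20 + 21/50 + 29/50 + 1 = 43/20 = 2.15 bits/symbol.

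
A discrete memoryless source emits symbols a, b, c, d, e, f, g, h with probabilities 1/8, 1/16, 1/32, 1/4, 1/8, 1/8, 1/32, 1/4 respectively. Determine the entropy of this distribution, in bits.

2.6875 bits

Each probability is a power of 1/2, so log₂(1/p) is an integer.
H = Σ p·log₂(1/p) = 1/8·3 + 1/16·4 + 1/32·5 + 1/4·2 + 1/8·3 + 1/8·3 + 1/32·5 + 1/4·2 = 2.6875 bits.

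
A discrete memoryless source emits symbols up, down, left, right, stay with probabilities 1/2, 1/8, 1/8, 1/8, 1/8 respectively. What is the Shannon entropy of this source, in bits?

Each probability is a power of 1/2, so log₂(1/p) is an integer.
H = Σ p·log₂(1/p) = 1/2·1 + 1/8·3 + 1/8·3 + 1/8·3 + 1/8·3 = 2 bits.

2 bits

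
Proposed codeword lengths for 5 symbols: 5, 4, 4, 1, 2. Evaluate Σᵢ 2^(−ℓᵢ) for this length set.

With common denominator 2^5 = 32: Σ 2^(−ℓᵢ) = 1/32 + 2/32 + 2/32 + 16/32 + 8/32 = 29/32 = 0.90625.

0.90625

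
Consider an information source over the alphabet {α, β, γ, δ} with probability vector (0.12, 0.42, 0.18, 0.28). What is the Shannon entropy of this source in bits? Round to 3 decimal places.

H = −Σ pᵢ log₂ pᵢ.
−0.12·log₂(0.12) = 0.3671
−0.42·log₂(0.42) = 0.5256
−0.18·log₂(0.18) = 0.4453
−0.28·log₂(0.28) = 0.5142
Sum ≈ 1.8522 → 1.852 bits.

1.852 bits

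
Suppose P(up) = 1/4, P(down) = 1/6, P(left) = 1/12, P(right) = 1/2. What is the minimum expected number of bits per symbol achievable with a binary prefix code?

1.75 bits/symbol

Repeatedly combine the two least-probable nodes; the expected code length is the sum of the merged weights.
merge 1/12 + 1/6 → 1/4
merge 1/4 + 1/4 → 1/2
merge 1/2 + 1/2 → 1
L = 1/4 + 1/2 + 1 = 7/4 = 1.75 bits/symbol.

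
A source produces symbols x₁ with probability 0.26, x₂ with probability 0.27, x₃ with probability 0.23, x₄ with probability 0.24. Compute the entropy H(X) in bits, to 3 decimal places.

H = −Σ pᵢ log₂ pᵢ.
−0.26·log₂(0.26) = 0.5053
−0.27·log₂(0.27) = 0.5100
−0.23·log₂(0.23) = 0.4877
−0.24·log₂(0.24) = 0.4941
Sum ≈ 1.9971 → 1.997 bits.

1.997 bits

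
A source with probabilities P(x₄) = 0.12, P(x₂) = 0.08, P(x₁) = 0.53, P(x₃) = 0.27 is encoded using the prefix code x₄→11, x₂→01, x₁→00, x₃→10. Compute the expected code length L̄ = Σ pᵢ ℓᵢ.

2 bits/symbol

L̄ = Σ pᵢ·ℓᵢ = 0.12·2 + 0.08·2 + 0.53·2 + 0.27·2 = 2 bits/symbol.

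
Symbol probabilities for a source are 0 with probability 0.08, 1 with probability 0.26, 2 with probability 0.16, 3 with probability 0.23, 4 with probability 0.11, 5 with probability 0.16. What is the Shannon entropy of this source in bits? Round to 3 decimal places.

2.481 bits

H = −Σ pᵢ log₂ pᵢ.
−0.08·log₂(0.08) = 0.2915
−0.26·log₂(0.26) = 0.5053
−0.16·log₂(0.16) = 0.4230
−0.23·log₂(0.23) = 0.4877
−0.11·log₂(0.11) = 0.3503
−0.16·log₂(0.16) = 0.4230
Sum ≈ 2.4808 → 2.481 bits.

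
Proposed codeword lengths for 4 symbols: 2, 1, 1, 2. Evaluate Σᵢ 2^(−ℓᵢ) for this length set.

With common denominator 2^2 = 4: Σ 2^(−ℓᵢ) = 1/4 + 2/4 + 2/4 + 1/4 = 6/4 = 1.5.

1.5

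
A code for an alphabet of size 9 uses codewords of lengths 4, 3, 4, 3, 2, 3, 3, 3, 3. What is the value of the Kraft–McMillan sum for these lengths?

1.125

With common denominator 2^4 = 16: Σ 2^(−ℓᵢ) = 1/16 + 2/16 + 1/16 + 2/16 + 4/16 + 2/16 + 2/16 + 2/16 + 2/16 = 18/16 = 1.125.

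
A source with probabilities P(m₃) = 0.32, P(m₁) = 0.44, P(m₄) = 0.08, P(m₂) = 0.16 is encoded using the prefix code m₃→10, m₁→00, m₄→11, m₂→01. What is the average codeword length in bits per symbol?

2 bits/symbol

L̄ = Σ pᵢ·ℓᵢ = 0.32·2 + 0.44·2 + 0.08·2 + 0.16·2 = 2 bits/symbol.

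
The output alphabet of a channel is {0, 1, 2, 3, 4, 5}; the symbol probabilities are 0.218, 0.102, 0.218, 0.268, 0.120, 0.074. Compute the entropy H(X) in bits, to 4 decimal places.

H = −Σ pᵢ log₂ pᵢ.
−0.218·log₂(0.218) = 0.4791
−0.102·log₂(0.102) = 0.3359
−0.218·log₂(0.218) = 0.4791
−0.268·log₂(0.268) = 0.5091
−0.120·log₂(0.120) = 0.3671
−0.074·log₂(0.074) = 0.2780
Sum ≈ 2.4482 → 2.4482 bits.

2.4482 bits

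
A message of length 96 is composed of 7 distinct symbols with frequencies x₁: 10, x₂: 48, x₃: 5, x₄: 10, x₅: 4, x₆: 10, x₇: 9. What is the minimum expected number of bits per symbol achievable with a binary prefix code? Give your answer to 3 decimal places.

Probabilities are the counts divided by 96.
Repeatedly combine the two least-probable nodes; the expected code length is the sum of the merged weights.
merge 1/24 + 5/96 → 3/32
merge 3/32 + 3/32 → 3/16
merge 5/48 + 5/48 → 5/24
merge 5/48 + 3/16 → 7/24
merge 5/24 + 7/24 → 1/2
merge 1/2 + 1/2 → 1
L = 3/32 + 3/16 + 5/24 + 7/24 + 1/2 + 1 = 73/32 ≈ 2.281 bits/symbol.

2.281 bits/symbol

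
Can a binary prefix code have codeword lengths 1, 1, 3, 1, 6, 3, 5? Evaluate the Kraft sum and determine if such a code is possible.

1.796875; no

With common denominator 2^6 = 64: Σ 2^(−ℓᵢ) = 32/64 + 32/64 + 8/64 + 32/64 + 1/64 + 8/64 + 2/64 = 115/64 = 1.796875.
Kraft's inequality requires Σ ≤ 1; here Σ = 1.796875 > 1, so no such prefix code exists.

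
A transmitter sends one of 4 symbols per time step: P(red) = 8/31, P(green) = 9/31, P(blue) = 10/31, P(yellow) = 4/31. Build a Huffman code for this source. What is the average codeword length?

Repeatedly combine the two least-probable nodes; the expected code length is the sum of the merged weights.
merge 4/31 + 8/31 → 12/31
merge 9/31 + 10/31 → 19/31
merge 12/31 + 19/31 → 1
L = 12/31 + 19/31 + 1 = 2 bits/symbol.

2 bits/symbol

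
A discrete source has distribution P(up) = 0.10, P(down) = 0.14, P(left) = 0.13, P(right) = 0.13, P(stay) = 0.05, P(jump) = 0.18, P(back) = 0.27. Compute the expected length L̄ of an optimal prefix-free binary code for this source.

2.7 bits/symbol

Repeatedly combine the two least-probable nodes; the expected code length is the sum of the merged weights.
merge 1/20 + 1/10 → 3/20
merge 13/100 + 13/100 → 13/50
merge 7/50 + 3/20 → 29/100
merge 9/50 + 13/50 → 11/25
merge 27/100 + 29/100 → 14/25
merge 11/25 + 14/25 → 1
L = 3/20 + 13/50 + 29/100 + 11/25 + 14/25 + 1 = 27/10 = 2.7 bits/symbol.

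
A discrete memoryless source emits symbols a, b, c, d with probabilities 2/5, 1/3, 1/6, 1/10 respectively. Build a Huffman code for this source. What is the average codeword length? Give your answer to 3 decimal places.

1.867 bits/symbol

Repeatedly combine the two least-probable nodes; the expected code length is the sum of the merged weights.
merge 1/10 + 1/6 → 4/15
merge 4/15 + 1/3 → 3/5
merge 2/5 + 3/5 → 1
L = 4/15 + 3/5 + 1 = 28/15 ≈ 1.867 bits/symbol.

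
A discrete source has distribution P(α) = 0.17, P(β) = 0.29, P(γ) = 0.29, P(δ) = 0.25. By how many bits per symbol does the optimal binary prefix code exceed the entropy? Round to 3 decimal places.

Entropy H = −Σ p log₂ p ≈ 1.9704 bits.
Huffman merges: 17/100+1/4→21/50; 29/100+29/100→29/50; 21/50+29/50→1. L = 2 ≈ 2.0000.
L − H = 2.0000 − 1.9704 = 0.030 bits.

0.030 bits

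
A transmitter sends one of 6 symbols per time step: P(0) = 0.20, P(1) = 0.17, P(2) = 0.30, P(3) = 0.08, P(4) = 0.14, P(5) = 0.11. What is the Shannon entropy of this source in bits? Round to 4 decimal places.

2.4590 bits

H = −Σ pᵢ log₂ pᵢ.
−0.20·log₂(0.20) = 0.4644
−0.17·log₂(0.17) = 0.4346
−0.30·log₂(0.30) = 0.5211
−0.08·log₂(0.08) = 0.2915
−0.14·log₂(0.14) = 0.3971
−0.11·log₂(0.11) = 0.3503
Sum ≈ 2.4590 → 2.4590 bits.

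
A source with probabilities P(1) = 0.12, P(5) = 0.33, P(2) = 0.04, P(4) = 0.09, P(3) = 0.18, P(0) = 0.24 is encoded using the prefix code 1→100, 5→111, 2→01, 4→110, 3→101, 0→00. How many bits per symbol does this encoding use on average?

2.72 bits/symbol

L̄ = Σ pᵢ·ℓᵢ = 0.12·3 + 0.33·3 + 0.04·2 + 0.09·3 + 0.18·3 + 0.24·2 = 2.72 bits/symbol.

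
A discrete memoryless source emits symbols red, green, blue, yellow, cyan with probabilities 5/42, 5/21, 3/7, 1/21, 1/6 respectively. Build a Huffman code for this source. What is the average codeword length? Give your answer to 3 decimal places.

2.071 bits/symbol

Repeatedly combine the two least-probable nodes; the expected code length is the sum of the merged weights.
merge 1/21 + 5/42 → 1/6
merge 1/6 + 1/6 → 1/3
merge 5/21 + 1/3 → 4/7
merge 3/7 + 4/7 → 1
L = 1/6 + 1/3 + 4/7 + 1 = 29/14 ≈ 2.071 bits/symbol.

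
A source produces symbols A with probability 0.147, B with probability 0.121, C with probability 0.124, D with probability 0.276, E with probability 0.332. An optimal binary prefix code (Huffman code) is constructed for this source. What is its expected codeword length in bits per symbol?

Repeatedly combine the two least-probable nodes; the expected code length is the sum of the merged weights.
merge 121/1000 + 31/250 → 49/200
merge 147/1000 + 49/200 → 49/125
merge 69/250 + 83/250 → 76/125
merge 49/125 + 76/125 → 1
L = 49/200 + 49/125 + 76/125 + 1 = 449/200 = 2.245 bits/symbol.

2.245 bits/symbol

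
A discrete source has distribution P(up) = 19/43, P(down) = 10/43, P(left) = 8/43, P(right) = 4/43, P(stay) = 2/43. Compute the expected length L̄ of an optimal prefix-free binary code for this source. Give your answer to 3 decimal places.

Repeatedly combine the two least-probable nodes; the expected code length is the sum of the merged weights.
merge 2/43 + 4/43 → 6/43
merge 6/43 + 8/43 → 14/43
merge 10/43 + 14/43 → 24/43
merge 19/43 + 24/43 → 1
L = 6/43 + 14/43 + 24/43 + 1 = 87/43 ≈ 2.023 bits/symbol.

2.023 bits/symbol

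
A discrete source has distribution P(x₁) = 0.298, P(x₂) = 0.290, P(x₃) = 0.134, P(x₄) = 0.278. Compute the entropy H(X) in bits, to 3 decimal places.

1.940 bits

H = −Σ pᵢ log₂ pᵢ.
−0.298·log₂(0.298) = 0.5205
−0.290·log₂(0.290) = 0.5179
−0.134·log₂(0.134) = 0.3886
−0.278·log₂(0.278) = 0.5134
Sum ≈ 1.9404 → 1.940 bits.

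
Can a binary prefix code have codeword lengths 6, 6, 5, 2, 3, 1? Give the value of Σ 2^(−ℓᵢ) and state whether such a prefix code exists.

With common denominator 2^6 = 64: Σ 2^(−ℓᵢ) = 1/64 + 1/64 + 2/64 + 16/64 + 8/64 + 32/64 = 60/64 = 0.9375.
Kraft's inequality requires Σ ≤ 1; here Σ = 0.9375 ≤ 1, so such a prefix code exists.

0.9375; yes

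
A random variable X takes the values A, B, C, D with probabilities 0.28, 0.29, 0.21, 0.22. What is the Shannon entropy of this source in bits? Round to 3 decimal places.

1.986 bits

H = −Σ pᵢ log₂ pᵢ.
−0.28·log₂(0.28) = 0.5142
−0.29·log₂(0.29) = 0.5179
−0.21·log₂(0.21) = 0.4728
−0.22·log₂(0.22) = 0.4806
Sum ≈ 1.9855 → 1.986 bits.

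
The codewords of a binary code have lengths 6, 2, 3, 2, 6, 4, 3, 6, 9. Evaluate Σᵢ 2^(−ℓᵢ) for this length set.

0.861328125

With common denominator 2^9 = 512: Σ 2^(−ℓᵢ) = 8/512 + 128/512 + 64/512 + 128/512 + 8/512 + 32/512 + 64/512 + 8/512 + 1/512 = 441/512 = 0.861328125.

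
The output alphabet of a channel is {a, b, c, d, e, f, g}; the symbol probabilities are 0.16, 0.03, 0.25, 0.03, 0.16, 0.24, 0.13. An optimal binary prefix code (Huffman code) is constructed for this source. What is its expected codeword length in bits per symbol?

Repeatedly combine the two least-probable nodes; the expected code length is the sum of the merged weights.
merge 3/100 + 3/100 → 3/50
merge 3/50 + 13/100 → 19/100
merge 4/25 + 4/25 → 8/25
merge 19/100 + 6/25 → 43/100
merge 1/4 + 8/25 → 57/100
merge 43/100 + 57/100 → 1
L = 3/50 + 19/100 + 8/25 + 43/100 + 57/100 + 1 = 257/100 = 2.57 bits/symbol.

2.57 bits/symbol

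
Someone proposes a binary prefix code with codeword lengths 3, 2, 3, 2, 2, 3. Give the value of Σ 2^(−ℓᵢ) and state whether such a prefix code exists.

With common denominator 2^3 = 8: Σ 2^(−ℓᵢ) = 1/8 + 2/8 + 1/8 + 2/8 + 2/8 + 1/8 = 9/8 = 1.125.
Kraft's inequality requires Σ ≤ 1; here Σ = 1.125 > 1, so no such prefix code exists.

1.125; no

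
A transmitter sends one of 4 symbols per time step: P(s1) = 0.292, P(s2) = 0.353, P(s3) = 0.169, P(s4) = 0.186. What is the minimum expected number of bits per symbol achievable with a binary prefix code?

Repeatedly combine the two least-probable nodes; the expected code length is the sum of the merged weights.
merge 169/1000 + 93/500 → 71/200
merge 73/250 + 353/1000 → 129/200
merge 71/200 + 129/200 → 1
L = 71/200 + 129/200 + 1 = 2 bits/symbol.

2 bits/symbol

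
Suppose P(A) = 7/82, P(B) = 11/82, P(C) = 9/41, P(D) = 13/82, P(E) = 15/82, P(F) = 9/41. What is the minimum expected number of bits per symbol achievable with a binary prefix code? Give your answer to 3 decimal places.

Repeatedly combine the two least-probable nodes; the expected code length is the sum of the merged weights.
merge 7/82 + 11/82 → 9/41
merge 13/82 + 15/82 → 14/41
merge 9/41 + 9/41 → 18/41
merge 9/41 + 14/41 → 23/41
merge 18/41 + 23/41 → 1
L = 9/41 + 14/41 + 18/41 + 23/41 + 1 = 105/41 ≈ 2.561 bits/symbol.

2.561 bits/symbol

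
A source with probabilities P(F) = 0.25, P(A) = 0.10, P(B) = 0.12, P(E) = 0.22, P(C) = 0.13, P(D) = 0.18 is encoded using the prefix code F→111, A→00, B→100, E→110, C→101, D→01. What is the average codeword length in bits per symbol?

L̄ = Σ pᵢ·ℓᵢ = 0.25·3 + 0.10·2 + 0.12·3 + 0.22·3 + 0.13·3 + 0.18·2 = 2.72 bits/symbol.

2.72 bits/symbol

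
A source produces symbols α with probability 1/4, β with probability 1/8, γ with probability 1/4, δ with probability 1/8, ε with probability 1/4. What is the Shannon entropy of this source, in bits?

2.25 bits

Each probability is a power of 1/2, so log₂(1/p) is an integer.
H = Σ p·log₂(1/p) = 1/4·2 + 1/8·3 + 1/4·2 + 1/8·3 + 1/4·2 = 2.25 bits.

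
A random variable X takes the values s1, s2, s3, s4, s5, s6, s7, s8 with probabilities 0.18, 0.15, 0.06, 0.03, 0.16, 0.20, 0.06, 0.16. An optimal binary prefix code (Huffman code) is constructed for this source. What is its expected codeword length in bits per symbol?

2.86 bits/symbol

Repeatedly combine the two least-probable nodes; the expected code length is the sum of the merged weights.
merge 3/100 + 3/50 → 9/100
merge 3/50 + 9/100 → 3/20
merge 3/20 + 3/20 → 3/10
merge 4/25 + 4/25 → 8/25
merge 9/50 + 1/5 → 19/50
merge 3/10 + 8/25 → 31/50
merge 19/50 + 31/50 → 1
L = 9/100 + 3/20 + 3/10 + 8/25 + 19/50 + 31/50 + 1 = 143/50 = 2.86 bits/symbol.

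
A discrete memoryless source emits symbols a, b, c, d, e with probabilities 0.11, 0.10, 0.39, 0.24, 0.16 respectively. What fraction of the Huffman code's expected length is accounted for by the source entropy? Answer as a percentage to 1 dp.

Entropy H = −Σ p log₂ p ≈ 2.1294 bits.
Huffman merges: 1/10+11/100→21/100; 4/25+21/100→37/100; 6/25+37/100→61/100; 39/100+61/100→1. L = 219/100 ≈ 2.1900.
Efficiency = H/L = 2.1294/2.1900 = 97.2%.

97.2%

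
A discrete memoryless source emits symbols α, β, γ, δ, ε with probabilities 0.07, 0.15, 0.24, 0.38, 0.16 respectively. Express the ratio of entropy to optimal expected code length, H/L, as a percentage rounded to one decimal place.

95.8%

Entropy H = −Σ p log₂ p ≈ 2.1267 bits.
Huffman merges: 7/100+3/20→11/50; 4/25+11/50→19/50; 6/25+19/50→31/50; 19/50+31/50→1. L = 111/50 ≈ 2.2200.
Efficiency = H/L = 2.1267/2.2200 = 95.8%.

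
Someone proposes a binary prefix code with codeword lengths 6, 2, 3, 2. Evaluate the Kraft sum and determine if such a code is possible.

0.640625; yes

With common denominator 2^6 = 64: Σ 2^(−ℓᵢ) = 1/64 + 16/64 + 8/64 + 16/64 = 41/64 = 0.640625.
Kraft's inequality requires Σ ≤ 1; here Σ = 0.640625 ≤ 1, so such a prefix code exists.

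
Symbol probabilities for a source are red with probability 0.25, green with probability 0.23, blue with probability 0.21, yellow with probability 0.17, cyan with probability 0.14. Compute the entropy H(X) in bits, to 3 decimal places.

H = −Σ pᵢ log₂ pᵢ.
−0.25·log₂(0.25) = 0.5000
−0.23·log₂(0.23) = 0.4877
−0.21·log₂(0.21) = 0.4728
−0.17·log₂(0.17) = 0.4346
−0.14·log₂(0.14) = 0.3971
Sum ≈ 2.2922 → 2.292 bits.

2.292 bits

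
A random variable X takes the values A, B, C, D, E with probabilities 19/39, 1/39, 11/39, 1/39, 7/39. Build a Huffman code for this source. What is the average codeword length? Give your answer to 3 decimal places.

Repeatedly combine the two least-probable nodes; the expected code length is the sum of the merged weights.
merge 1/39 + 1/39 → 2/39
merge 2/39 + 7/39 → 3/13
merge 3/13 + 11/39 → 20/39
merge 19/39 + 20/39 → 1
L = 2/39 + 3/13 + 20/39 + 1 = 70/39 ≈ 1.795 bits/symbol.

1.795 bits/symbol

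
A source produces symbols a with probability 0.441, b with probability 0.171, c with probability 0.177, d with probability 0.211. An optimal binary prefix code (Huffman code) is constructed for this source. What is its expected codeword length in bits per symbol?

Repeatedly combine the two least-probable nodes; the expected code length is the sum of the merged weights.
merge 171/1000 + 177/1000 → 87/250
merge 211/1000 + 87/250 → 559/1000
merge 441/1000 + 559/1000 → 1
L = 87/250 + 559/1000 + 1 = 1907/1000 = 1.907 bits/symbol.

1.907 bits/symbol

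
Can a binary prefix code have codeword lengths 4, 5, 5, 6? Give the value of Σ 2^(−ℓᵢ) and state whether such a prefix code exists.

0.140625; yes

With common denominator 2^6 = 64: Σ 2^(−ℓᵢ) = 4/64 + 2/64 + 2/64 + 1/64 = 9/64 = 0.140625.
Kraft's inequality requires Σ ≤ 1; here Σ = 0.140625 ≤ 1, so such a prefix code exists.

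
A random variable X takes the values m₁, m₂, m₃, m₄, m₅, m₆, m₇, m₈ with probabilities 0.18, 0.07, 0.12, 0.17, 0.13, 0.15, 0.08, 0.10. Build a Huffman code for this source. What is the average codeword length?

2.97 bits/symbol

Repeatedly combine the two least-probable nodes; the expected code length is the sum of the merged weights.
merge 7/100 + 2/25 → 3/20
merge 1/10 + 3/25 → 11/50
merge 13/100 + 3/20 → 7/25
merge 3/20 + 17/100 → 8/25
merge 9/50 + 11/50 → 2/5
merge 7/25 + 8/25 → 3/5
merge 2/5 + 3/5 → 1
L = 3/20 + 11/50 + 7/25 + 8/25 + 2/5 + 3/5 + 1 = 297/100 = 2.97 bits/symbol.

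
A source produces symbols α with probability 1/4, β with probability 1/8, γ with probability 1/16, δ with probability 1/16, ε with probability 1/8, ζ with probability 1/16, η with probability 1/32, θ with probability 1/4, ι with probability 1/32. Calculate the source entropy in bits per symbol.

Each probability is a power of 1/2, so log₂(1/p) is an integer.
H = Σ p·log₂(1/p) = 1/4·2 + 1/8·3 + 1/16·4 + 1/16·4 + 1/8·3 + 1/16·4 + 1/32·5 + 1/4·2 + 1/32·5 = 2.8125 bits.

2.8125 bits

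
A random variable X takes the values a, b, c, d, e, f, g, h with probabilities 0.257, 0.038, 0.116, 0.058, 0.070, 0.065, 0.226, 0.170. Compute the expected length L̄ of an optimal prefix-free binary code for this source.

2.748 bits/symbol

Repeatedly combine the two least-probable nodes; the expected code length is the sum of the merged weights.
merge 19/500 + 29/500 → 12/125
merge 13/200 + 7/100 → 27/200
merge 12/125 + 29/250 → 53/250
merge 27/200 + 17/100 → 61/200
merge 53/250 + 113/500 → 219/500
merge 257/1000 + 61/200 → 281/500
merge 219/500 + 281/500 → 1
L = 12/125 + 27/200 + 53/250 + 61/200 + 219/500 + 281/500 + 1 = 687/250 = 2.748 bits/symbol.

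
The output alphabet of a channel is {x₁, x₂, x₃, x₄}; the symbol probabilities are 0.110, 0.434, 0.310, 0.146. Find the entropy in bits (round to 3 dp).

1.802 bits

H = −Σ pᵢ log₂ pᵢ.
−0.110·log₂(0.110) = 0.3503
−0.434·log₂(0.434) = 0.5226
−0.310·log₂(0.310) = 0.5238
−0.146·log₂(0.146) = 0.4053
Sum ≈ 1.8020 → 1.802 bits.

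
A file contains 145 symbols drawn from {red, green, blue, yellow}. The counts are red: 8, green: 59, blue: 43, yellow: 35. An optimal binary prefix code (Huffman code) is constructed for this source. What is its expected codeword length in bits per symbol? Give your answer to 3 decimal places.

1.890 bits/symbol

Probabilities are the counts divided by 145.
Repeatedly combine the two least-probable nodes; the expected code length is the sum of the merged weights.
merge 8/145 + 7/29 → 43/145
merge 43/145 + 43/145 → 86/145
merge 59/145 + 86/145 → 1
L = 43/145 + 86/145 + 1 = 274/145 ≈ 1.890 bits/symbol.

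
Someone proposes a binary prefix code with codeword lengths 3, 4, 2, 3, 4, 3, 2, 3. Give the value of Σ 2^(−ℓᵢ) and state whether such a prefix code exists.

1.125; no

With common denominator 2^4 = 16: Σ 2^(−ℓᵢ) = 2/16 + 1/16 + 4/16 + 2/16 + 1/16 + 2/16 + 4/16 + 2/16 = 18/16 = 1.125.
Kraft's inequality requires Σ ≤ 1; here Σ = 1.125 > 1, so no such prefix code exists.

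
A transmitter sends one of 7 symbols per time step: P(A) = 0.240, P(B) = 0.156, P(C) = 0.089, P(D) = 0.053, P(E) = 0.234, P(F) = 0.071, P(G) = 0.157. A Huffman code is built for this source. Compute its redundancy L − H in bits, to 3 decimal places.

Entropy H = −Σ p log₂ p ≈ 2.6281 bits.
Huffman merges: 53/1000+71/1000→31/250; 89/1000+31/250→213/1000; 39/250+157/1000→313/1000; 213/1000+117/500→447/1000; 6/25+313/1000→553/1000; 447/1000+553/1000→1. L = 53/20 ≈ 2.6500.
L − H = 2.6500 − 2.6281 = 0.022 bits.

0.022 bits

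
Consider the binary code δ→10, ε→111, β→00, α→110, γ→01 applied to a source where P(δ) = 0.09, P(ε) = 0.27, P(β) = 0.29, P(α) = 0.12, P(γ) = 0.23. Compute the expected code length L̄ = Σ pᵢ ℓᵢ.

L̄ = Σ pᵢ·ℓᵢ = 0.09·2 + 0.27·3 + 0.29·2 + 0.12·3 + 0.23·2 = 2.39 bits/symbol.

2.39 bits/symbol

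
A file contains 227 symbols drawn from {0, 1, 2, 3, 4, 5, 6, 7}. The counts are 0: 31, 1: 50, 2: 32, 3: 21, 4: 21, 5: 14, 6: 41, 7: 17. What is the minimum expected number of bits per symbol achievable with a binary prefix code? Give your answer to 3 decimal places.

2.916 bits/symbol

Probabilities are the counts divided by 227.
Repeatedly combine the two least-probable nodes; the expected code length is the sum of the merged weights.
merge 14/227 + 17/227 → 31/227
merge 21/227 + 21/227 → 42/227
merge 31/227 + 31/227 → 62/227
merge 32/227 + 41/227 → 73/227
merge 42/227 + 50/227 → 92/227
merge 62/227 + 73/227 → 135/227
merge 92/227 + 135/227 → 1
L = 31/227 + 42/227 + 62/227 + 73/227 + 92/227 + 135/227 + 1 = 662/227 ≈ 2.916 bits/symbol.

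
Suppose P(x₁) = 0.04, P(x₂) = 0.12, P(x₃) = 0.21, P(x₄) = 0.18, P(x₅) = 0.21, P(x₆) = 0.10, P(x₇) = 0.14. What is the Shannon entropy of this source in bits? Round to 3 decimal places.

H = −Σ pᵢ log₂ pᵢ.
−0.04·log₂(0.04) = 0.1858
−0.12·log₂(0.12) = 0.3671
−0.21·log₂(0.21) = 0.4728
−0.18·log₂(0.18) = 0.4453
−0.21·log₂(0.21) = 0.4728
−0.10·log₂(0.10) = 0.3322
−0.14·log₂(0.14) = 0.3971
Sum ≈ 2.6731 → 2.673 bits.

2.673 bits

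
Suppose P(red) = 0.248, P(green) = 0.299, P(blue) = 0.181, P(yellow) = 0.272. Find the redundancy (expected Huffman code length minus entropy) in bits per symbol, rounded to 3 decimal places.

0.023 bits

Entropy H = −Σ p log₂ p ≈ 1.9769 bits.
Huffman merges: 181/1000+31/125→429/1000; 34/125+299/1000→571/1000; 429/1000+571/1000→1. L = 2 ≈ 2.0000.
L − H = 2.0000 − 1.9769 = 0.023 bits.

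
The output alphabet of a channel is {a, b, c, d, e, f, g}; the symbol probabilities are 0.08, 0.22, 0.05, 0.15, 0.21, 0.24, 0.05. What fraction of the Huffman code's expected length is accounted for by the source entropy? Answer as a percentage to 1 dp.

Entropy H = −Σ p log₂ p ≈ 2.5818 bits.
Huffman merges: 1/20+1/20→1/10; 2/25+1/10→9/50; 3/20+9/50→33/100; 21/100+11/50→43/100; 6/25+33/100→57/100; 43/100+57/100→1. L = 261/100 ≈ 2.6100.
Efficiency = H/L = 2.5818/2.6100 = 98.9%.

98.9%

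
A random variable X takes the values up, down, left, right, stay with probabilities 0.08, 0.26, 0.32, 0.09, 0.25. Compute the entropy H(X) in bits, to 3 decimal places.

2.135 bits

H = −Σ pᵢ log₂ pᵢ.
−0.08·log₂(0.08) = 0.2915
−0.26·log₂(0.26) = 0.5053
−0.32·log₂(0.32) = 0.5260
−0.09·log₂(0.09) = 0.3127
−0.25·log₂(0.25) = 0.5000
Sum ≈ 2.1355 → 2.135 bits.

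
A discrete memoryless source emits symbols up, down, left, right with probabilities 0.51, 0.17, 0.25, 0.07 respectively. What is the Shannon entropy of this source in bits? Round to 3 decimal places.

1.699 bits

H = −Σ pᵢ log₂ pᵢ.
−0.51·log₂(0.51) = 0.4954
−0.17·log₂(0.17) = 0.4346
−0.25·log₂(0.25) = 0.5000
−0.07·log₂(0.07) = 0.2686
Sum ≈ 1.6986 → 1.699 bits.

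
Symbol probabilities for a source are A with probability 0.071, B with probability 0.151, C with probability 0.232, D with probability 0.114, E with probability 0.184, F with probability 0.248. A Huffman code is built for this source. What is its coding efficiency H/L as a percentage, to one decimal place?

Entropy H = −Σ p log₂ p ≈ 2.4772 bits.
Huffman merges: 71/1000+57/500→37/200; 151/1000+23/125→67/200; 37/200+29/125→417/1000; 31/125+67/200→583/1000; 417/1000+583/1000→1. L = 63/25 ≈ 2.5200.
Efficiency = H/L = 2.4772/2.5200 = 98.3%.

98.3%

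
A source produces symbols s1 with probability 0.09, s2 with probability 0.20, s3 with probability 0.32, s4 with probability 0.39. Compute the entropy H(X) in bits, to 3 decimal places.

1.833 bits

H = −Σ pᵢ log₂ pᵢ.
−0.09·log₂(0.09) = 0.3127
−0.20·log₂(0.20) = 0.4644
−0.32·log₂(0.32) = 0.5260
−0.39·log₂(0.39) = 0.5298
Sum ≈ 1.8329 → 1.833 bits.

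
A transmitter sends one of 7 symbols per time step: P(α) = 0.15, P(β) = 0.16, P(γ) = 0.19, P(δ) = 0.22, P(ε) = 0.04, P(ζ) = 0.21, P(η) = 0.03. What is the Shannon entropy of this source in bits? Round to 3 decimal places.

2.580 bits

H = −Σ pᵢ log₂ pᵢ.
−0.15·log₂(0.15) = 0.4105
−0.16·log₂(0.16) = 0.4230
−0.19·log₂(0.19) = 0.4552
−0.22·log₂(0.22) = 0.4806
−0.04·log₂(0.04) = 0.1858
−0.21·log₂(0.21) = 0.4728
−0.03·log₂(0.03) = 0.1518
Sum ≈ 2.5797 → 2.580 bits.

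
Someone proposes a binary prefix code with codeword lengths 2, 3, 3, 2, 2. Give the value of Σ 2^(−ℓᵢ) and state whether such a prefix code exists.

1; yes

With common denominator 2^3 = 8: Σ 2^(−ℓᵢ) = 2/8 + 1/8 + 1/8 + 2/8 + 2/8 = 8/8 = 1.
Kraft's inequality requires Σ ≤ 1; here Σ = 1 ≤ 1, so such a prefix code exists.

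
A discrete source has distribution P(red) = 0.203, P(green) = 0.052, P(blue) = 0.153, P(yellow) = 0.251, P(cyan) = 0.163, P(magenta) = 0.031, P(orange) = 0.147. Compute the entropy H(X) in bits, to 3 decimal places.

2.592 bits

H = −Σ pᵢ log₂ pᵢ.
−0.203·log₂(0.203) = 0.4670
−0.052·log₂(0.052) = 0.2218
−0.153·log₂(0.153) = 0.4144
−0.251·log₂(0.251) = 0.5006
−0.163·log₂(0.163) = 0.4266
−0.031·log₂(0.031) = 0.1554
−0.147·log₂(0.147) = 0.4066
Sum ≈ 2.5923 → 2.592 bits.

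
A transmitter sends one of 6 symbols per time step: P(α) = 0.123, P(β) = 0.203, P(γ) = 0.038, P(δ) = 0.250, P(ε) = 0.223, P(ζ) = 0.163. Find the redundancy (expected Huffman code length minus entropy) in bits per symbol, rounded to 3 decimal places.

Entropy H = −Σ p log₂ p ≈ 2.4275 bits.
Huffman merges: 19/500+123/1000→161/1000; 161/1000+163/1000→81/250; 203/1000+223/1000→213/500; 1/4+81/250→287/500; 213/500+287/500→1. L = 497/200 ≈ 2.4850.
L − H = 2.4850 − 2.4275 = 0.058 bits.

0.058 bits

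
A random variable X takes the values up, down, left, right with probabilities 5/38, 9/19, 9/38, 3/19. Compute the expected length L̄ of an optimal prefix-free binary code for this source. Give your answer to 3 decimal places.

1.816 bits/symbol

Repeatedly combine the two least-probable nodes; the expected code length is the sum of the merged weights.
merge 5/38 + 3/19 → 11/38
merge 9/38 + 11/38 → 10/19
merge 9/19 + 10/19 → 1
L = 11/38 + 10/19 + 1 = 69/38 ≈ 1.816 bits/symbol.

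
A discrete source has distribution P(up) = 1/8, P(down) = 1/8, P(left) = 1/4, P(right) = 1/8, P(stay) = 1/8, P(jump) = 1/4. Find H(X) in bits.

2.5 bits

Each probability is a power of 1/2, so log₂(1/p) is an integer.
H = Σ p·log₂(1/p) = 1/8·3 + 1/8·3 + 1/4·2 + 1/8·3 + 1/8·3 + 1/4·2 = 2.5 bits.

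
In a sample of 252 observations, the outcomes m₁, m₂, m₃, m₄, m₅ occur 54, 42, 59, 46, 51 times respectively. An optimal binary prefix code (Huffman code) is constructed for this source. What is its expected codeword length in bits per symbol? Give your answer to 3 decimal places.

Probabilities are the counts divided by 252.
Repeatedly combine the two least-probable nodes; the expected code length is the sum of the merged weights.
merge 1/6 + 23/126 → 22/63
merge 17/84 + 3/14 → 5/12
merge 59/252 + 22/63 → 7/12
merge 5/12 + 7/12 → 1
L = 22/63 + 5/12 + 7/12 + 1 = 148/63 ≈ 2.349 bits/symbol.

2.349 bits/symbol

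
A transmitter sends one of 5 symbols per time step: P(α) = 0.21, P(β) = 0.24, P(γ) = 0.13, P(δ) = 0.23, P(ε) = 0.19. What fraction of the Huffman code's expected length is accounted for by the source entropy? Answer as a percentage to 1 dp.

98.8%

Entropy H = −Σ p log₂ p ≈ 2.2925 bits.
Huffman merges: 13/100+19/100→8/25; 21/100+23/100→11/25; 6/25+8/25→14/25; 11/25+14/25→1. L = 58/25 ≈ 2.3200.
Efficiency = H/L = 2.2925/2.3200 = 98.8%.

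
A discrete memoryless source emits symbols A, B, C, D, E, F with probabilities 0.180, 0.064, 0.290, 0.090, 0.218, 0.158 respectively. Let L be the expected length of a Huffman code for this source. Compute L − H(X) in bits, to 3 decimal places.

Entropy H = −Σ p log₂ p ≈ 2.4293 bits.
Huffman merges: 8/125+9/100→77/500; 77/500+79/500→39/125; 9/50+109/500→199/500; 29/100+39/125→301/500; 199/500+301/500→1. L = 1233/500 ≈ 2.4660.
L − H = 2.4660 − 2.4293 = 0.037 bits.

0.037 bits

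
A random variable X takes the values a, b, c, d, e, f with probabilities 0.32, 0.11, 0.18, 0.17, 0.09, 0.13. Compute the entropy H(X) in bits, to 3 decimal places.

2.452 bits

H = −Σ pᵢ log₂ pᵢ.
−0.32·log₂(0.32) = 0.5260
−0.11·log₂(0.11) = 0.3503
−0.18·log₂(0.18) = 0.4453
−0.17·log₂(0.17) = 0.4346
−0.09·log₂(0.09) = 0.3127
−0.13·log₂(0.13) = 0.3826
Sum ≈ 2.4515 → 2.452 bits.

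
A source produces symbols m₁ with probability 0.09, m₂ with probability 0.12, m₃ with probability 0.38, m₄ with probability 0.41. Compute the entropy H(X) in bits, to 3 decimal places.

1.738 bits

H = −Σ pᵢ log₂ pᵢ.
−0.09·log₂(0.09) = 0.3127
−0.12·log₂(0.12) = 0.3671
−0.38·log₂(0.38) = 0.5305
−0.41·log₂(0.41) = 0.5274
Sum ≈ 1.7376 → 1.738 bits.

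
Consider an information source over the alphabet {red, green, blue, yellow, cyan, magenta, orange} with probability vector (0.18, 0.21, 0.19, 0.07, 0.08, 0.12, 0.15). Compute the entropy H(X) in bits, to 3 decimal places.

H = −Σ pᵢ log₂ pᵢ.
−0.18·log₂(0.18) = 0.4453
−0.21·log₂(0.21) = 0.4728
−0.19·log₂(0.19) = 0.4552
−0.07·log₂(0.07) = 0.2686
−0.08·log₂(0.08) = 0.2915
−0.12·log₂(0.12) = 0.3671
−0.15·log₂(0.15) = 0.4105
Sum ≈ 2.7110 → 2.711 bits.

2.711 bits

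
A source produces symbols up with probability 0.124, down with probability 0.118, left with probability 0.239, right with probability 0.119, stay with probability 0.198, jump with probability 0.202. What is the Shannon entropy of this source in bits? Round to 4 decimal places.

H = −Σ pᵢ log₂ pᵢ.
−0.124·log₂(0.124) = 0.3734
−0.118·log₂(0.118) = 0.3638
−0.239·log₂(0.239) = 0.4935
−0.119·log₂(0.119) = 0.3654
−0.198·log₂(0.198) = 0.4626
−0.202·log₂(0.202) = 0.4661
Sum ≈ 2.5250 → 2.5250 bits.

2.5250 bits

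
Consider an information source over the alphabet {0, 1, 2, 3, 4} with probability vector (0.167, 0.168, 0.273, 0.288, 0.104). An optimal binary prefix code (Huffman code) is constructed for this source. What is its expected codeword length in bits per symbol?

Repeatedly combine the two least-probable nodes; the expected code length is the sum of the merged weights.
merge 13/125 + 167/1000 → 271/1000
merge 21/125 + 271/1000 → 439/1000
merge 273/1000 + 36/125 → 561/1000
merge 439/1000 + 561/1000 → 1
L = 271/1000 + 439/1000 + 561/1000 + 1 = 2271/1000 = 2.271 bits/symbol.

2.271 bits/symbol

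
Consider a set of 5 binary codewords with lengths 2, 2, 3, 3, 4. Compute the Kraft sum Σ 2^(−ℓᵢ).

0.8125

With common denominator 2^4 = 16: Σ 2^(−ℓᵢ) = 4/16 + 4/16 + 2/16 + 2/16 + 1/16 = 13/16 = 0.8125.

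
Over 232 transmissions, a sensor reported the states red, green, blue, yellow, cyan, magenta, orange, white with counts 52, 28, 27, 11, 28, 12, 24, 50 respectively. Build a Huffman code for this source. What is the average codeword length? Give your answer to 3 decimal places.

2.862 bits/symbol

Probabilities are the counts divided by 232.
Repeatedly combine the two least-probable nodes; the expected code length is the sum of the merged weights.
merge 11/232 + 3/58 → 23/232
merge 23/232 + 3/29 → 47/232
merge 27/232 + 7/58 → 55/232
merge 7/58 + 47/232 → 75/232
merge 25/116 + 13/58 → 51/116
merge 55/232 + 75/232 → 65/116
merge 51/116 + 65/116 → 1
L = 23/232 + 47/232 + 55/232 + 75/232 + 51/116 + 65/116 + 1 = 83/29 ≈ 2.862 bits/symbol.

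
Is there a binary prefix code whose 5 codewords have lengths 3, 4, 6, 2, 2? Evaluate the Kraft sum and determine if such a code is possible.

With common denominator 2^6 = 64: Σ 2^(−ℓᵢ) = 8/64 + 4/64 + 1/64 + 16/64 + 16/64 = 45/64 = 0.703125.
Kraft's inequality requires Σ ≤ 1; here Σ = 0.703125 ≤ 1, so such a prefix code exists.

0.703125; yes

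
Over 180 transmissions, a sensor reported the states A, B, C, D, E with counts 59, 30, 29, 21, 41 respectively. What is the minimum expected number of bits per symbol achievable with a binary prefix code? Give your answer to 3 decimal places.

Probabilities are the counts divided by 180.
Repeatedly combine the two least-probable nodes; the expected code length is the sum of the merged weights.
merge 7/60 + 29/180 → 5/18
merge 1/6 + 41/180 → 71/180
merge 5/18 + 59/180 → 109/180
merge 71/180 + 109/180 → 1
L = 5/18 + 71/180 + 109/180 + 1 = 41/18 ≈ 2.278 bits/symbol.

2.278 bits/symbol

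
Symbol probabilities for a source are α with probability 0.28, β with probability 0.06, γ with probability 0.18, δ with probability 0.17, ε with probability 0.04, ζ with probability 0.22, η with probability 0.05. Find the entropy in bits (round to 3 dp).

2.520 bits

H = −Σ pᵢ log₂ pᵢ.
−0.28·log₂(0.28) = 0.5142
−0.06·log₂(0.06) = 0.2435
−0.18·log₂(0.18) = 0.4453
−0.17·log₂(0.17) = 0.4346
−0.04·log₂(0.04) = 0.1858
−0.22·log₂(0.22) = 0.4806
−0.05·log₂(0.05) = 0.2161
Sum ≈ 2.5201 → 2.520 bits.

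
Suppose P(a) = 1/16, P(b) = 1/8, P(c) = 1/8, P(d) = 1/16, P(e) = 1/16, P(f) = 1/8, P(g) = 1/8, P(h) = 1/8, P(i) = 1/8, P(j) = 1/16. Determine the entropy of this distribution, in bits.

3.25 bits

Each probability is a power of 1/2, so log₂(1/p) is an integer.
H = Σ p·log₂(1/p) = 1/16·4 + 1/8·3 + 1/8·3 + 1/16·4 + 1/16·4 + 1/8·3 + 1/8·3 + 1/8·3 + 1/8·3 + 1/16·4 = 3.25 bits.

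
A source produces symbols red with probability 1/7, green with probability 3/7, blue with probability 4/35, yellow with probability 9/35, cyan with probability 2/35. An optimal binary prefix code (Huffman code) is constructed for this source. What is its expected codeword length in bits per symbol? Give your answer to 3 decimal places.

2.057 bits/symbol

Repeatedly combine the two least-probable nodes; the expected code length is the sum of the merged weights.
merge 2/35 + 4/35 → 6/35
merge 1/7 + 6/35 → 11/35
merge 9/35 + 11/35 → 4/7
merge 3/7 + 4/7 → 1
L = 6/35 + 11/35 + 4/7 + 1 = 72/35 ≈ 2.057 bits/symbol.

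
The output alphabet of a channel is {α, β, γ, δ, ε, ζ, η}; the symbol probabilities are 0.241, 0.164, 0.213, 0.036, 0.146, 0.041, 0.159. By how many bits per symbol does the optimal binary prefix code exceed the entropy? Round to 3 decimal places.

0.037 bits

Entropy H = −Σ p log₂ p ≈ 2.5864 bits.
Huffman merges: 9/250+41/1000→77/1000; 77/1000+73/500→223/1000; 159/1000+41/250→323/1000; 213/1000+223/1000→109/250; 241/1000+323/1000→141/250; 109/250+141/250→1. L = 2623/1000 ≈ 2.6230.
L − H = 2.6230 − 2.5864 = 0.037 bits.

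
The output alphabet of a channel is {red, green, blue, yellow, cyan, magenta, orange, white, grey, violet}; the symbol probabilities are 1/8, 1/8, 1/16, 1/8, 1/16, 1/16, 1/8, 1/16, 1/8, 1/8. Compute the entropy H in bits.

Each probability is a power of 1/2, so log₂(1/p) is an integer.
H = Σ p·log₂(1/p) = 1/8·3 + 1/8·3 + 1/16·4 + 1/8·3 + 1/16·4 + 1/16·4 + 1/8·3 + 1/16·4 + 1/8·3 + 1/8·3 = 3.25 bits.

3.25 bits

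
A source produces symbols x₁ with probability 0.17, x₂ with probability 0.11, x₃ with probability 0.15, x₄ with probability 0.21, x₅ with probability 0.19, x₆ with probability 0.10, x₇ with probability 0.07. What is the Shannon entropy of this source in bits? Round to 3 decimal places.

H = −Σ pᵢ log₂ pᵢ.
−0.17·log₂(0.17) = 0.4346
−0.11·log₂(0.11) = 0.3503
−0.15·log₂(0.15) = 0.4105
−0.21·log₂(0.21) = 0.4728
−0.19·log₂(0.19) = 0.4552
−0.10·log₂(0.10) = 0.3322
−0.07·log₂(0.07) = 0.2686
Sum ≈ 2.7242 → 2.724 bits.

2.724 bits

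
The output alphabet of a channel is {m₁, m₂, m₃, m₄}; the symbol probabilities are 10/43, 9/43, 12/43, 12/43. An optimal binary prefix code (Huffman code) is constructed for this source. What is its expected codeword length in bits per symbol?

2 bits/symbol

Repeatedly combine the two least-probable nodes; the expected code length is the sum of the merged weights.
merge 9/43 + 10/43 → 19/43
merge 12/43 + 12/43 → 24/43
merge 19/43 + 24/43 → 1
L = 19/43 + 24/43 + 1 = 2 bits/symbol.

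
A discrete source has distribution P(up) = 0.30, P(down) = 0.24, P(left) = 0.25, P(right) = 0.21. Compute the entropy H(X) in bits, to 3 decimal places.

1.988 bits

H = −Σ pᵢ log₂ pᵢ.
−0.30·log₂(0.30) = 0.5211
−0.24·log₂(0.24) = 0.4941
−0.25·log₂(0.25) = 0.5000
−0.21·log₂(0.21) = 0.4728
Sum ≈ 1.9880 → 1.988 bits.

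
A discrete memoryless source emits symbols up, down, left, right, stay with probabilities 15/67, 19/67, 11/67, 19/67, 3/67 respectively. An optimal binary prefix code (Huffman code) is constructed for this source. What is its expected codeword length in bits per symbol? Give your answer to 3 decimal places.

2.209 bits/symbol

Repeatedly combine the two least-probable nodes; the expected code length is the sum of the merged weights.
merge 3/67 + 11/67 → 14/67
merge 14/67 + 15/67 → 29/67
merge 19/67 + 19/67 → 38/67
merge 29/67 + 38/67 → 1
L = 14/67 + 29/67 + 38/67 + 1 = 148/67 ≈ 2.209 bits/symbol.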